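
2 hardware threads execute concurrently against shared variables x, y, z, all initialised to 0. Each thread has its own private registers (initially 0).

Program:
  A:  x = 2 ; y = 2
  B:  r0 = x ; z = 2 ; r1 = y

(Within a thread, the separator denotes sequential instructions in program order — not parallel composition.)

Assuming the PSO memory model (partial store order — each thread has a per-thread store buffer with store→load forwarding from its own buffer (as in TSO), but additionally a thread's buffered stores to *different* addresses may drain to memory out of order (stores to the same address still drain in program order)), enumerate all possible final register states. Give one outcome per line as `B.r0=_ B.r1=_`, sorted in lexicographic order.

outcome vector order: (B.r0,B.r1)
|PSO outcomes| = 4

B.r0=0 B.r1=0
B.r0=0 B.r1=2
B.r0=2 B.r1=0
B.r0=2 B.r1=2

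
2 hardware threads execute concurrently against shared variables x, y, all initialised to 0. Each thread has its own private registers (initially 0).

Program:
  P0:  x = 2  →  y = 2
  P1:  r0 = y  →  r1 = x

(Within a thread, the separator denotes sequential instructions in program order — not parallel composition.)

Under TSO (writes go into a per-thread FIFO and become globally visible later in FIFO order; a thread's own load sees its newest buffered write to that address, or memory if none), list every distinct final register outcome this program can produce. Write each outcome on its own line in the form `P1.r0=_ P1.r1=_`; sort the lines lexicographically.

P1.r0=0 P1.r1=0
P1.r0=0 P1.r1=2
P1.r0=2 P1.r1=2

outcome vector order: (P1.r0,P1.r1)
|TSO outcomes| = 3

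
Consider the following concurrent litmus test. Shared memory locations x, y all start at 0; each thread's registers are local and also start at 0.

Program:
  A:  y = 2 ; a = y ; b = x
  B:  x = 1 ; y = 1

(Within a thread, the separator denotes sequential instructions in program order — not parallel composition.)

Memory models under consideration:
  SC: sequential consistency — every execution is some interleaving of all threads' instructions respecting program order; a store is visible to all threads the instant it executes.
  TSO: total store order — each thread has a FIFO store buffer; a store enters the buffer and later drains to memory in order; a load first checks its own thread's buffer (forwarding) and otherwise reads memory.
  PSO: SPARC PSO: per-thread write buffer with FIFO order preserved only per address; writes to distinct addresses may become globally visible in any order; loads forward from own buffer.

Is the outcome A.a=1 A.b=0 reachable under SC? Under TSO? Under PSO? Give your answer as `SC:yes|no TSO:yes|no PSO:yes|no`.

SC:no TSO:no PSO:yes

outcome vector order: (A.a,A.b)
[SC] allowed = {11 20 21}
[TSO] allowed = {11 20 21}
[PSO] allowed = {10 11 20 21}
target 10 ∈ {PSO}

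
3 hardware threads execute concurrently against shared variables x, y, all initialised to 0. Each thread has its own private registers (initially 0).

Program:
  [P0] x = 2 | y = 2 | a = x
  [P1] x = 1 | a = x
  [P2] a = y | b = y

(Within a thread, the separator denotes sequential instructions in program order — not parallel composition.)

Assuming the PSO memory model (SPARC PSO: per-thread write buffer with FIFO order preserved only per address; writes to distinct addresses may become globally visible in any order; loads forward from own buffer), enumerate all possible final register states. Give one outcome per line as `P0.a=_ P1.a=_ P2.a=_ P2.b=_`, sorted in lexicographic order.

outcome vector order: (P0.a,P1.a,P2.a,P2.b)
|PSO outcomes| = 9

P0.a=1 P1.a=1 P2.a=0 P2.b=0
P0.a=1 P1.a=1 P2.a=0 P2.b=2
P0.a=1 P1.a=1 P2.a=2 P2.b=2
P0.a=2 P1.a=1 P2.a=0 P2.b=0
P0.a=2 P1.a=1 P2.a=0 P2.b=2
P0.a=2 P1.a=1 P2.a=2 P2.b=2
P0.a=2 P1.a=2 P2.a=0 P2.b=0
P0.a=2 P1.a=2 P2.a=0 P2.b=2
P0.a=2 P1.a=2 P2.a=2 P2.b=2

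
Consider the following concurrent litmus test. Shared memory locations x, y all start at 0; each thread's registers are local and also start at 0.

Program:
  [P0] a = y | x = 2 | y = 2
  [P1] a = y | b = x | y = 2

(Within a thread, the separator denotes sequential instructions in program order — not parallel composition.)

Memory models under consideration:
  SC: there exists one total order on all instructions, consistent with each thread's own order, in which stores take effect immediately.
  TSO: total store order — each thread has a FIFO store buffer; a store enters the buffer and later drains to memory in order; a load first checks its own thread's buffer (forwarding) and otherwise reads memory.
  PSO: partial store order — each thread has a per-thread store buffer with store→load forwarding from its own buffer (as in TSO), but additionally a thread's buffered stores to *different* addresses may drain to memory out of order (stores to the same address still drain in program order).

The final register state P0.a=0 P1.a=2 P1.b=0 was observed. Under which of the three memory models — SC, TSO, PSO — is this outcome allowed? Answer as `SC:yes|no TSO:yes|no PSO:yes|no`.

SC:no TSO:no PSO:yes

outcome vector order: (P0.a,P1.a,P1.b)
under SC → <0 0 0> <0 0 2> <0 2 2> <2 0 0>
under TSO → <0 0 0> <0 0 2> <0 2 2> <2 0 0>
under PSO → <0 0 0> <0 0 2> <0 2 0> <0 2 2> <2 0 0>
target <0 2 0> ∈ {PSO}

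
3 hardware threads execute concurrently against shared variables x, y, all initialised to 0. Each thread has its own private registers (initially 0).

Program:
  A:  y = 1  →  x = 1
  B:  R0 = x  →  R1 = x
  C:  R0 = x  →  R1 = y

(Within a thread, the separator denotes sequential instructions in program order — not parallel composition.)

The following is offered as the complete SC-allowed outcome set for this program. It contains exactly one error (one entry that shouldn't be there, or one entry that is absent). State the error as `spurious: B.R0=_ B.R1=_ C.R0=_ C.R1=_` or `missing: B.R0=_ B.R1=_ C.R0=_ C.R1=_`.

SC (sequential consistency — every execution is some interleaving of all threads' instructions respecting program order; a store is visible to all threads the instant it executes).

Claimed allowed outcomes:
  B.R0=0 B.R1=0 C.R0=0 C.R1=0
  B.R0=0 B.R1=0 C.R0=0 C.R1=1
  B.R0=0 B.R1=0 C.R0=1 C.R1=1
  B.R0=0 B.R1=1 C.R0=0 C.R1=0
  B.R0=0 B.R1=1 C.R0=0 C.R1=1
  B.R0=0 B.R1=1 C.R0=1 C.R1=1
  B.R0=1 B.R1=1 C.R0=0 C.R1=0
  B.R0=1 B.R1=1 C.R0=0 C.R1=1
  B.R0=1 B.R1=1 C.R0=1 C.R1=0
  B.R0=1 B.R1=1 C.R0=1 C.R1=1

outcome vector order: (B.R0,B.R1,C.R0,C.R1)
under SC → 0000 0001 0011 0100 0101 0111 1100 1101 1111
claimed∖SC = {1110}

spurious: B.R0=1 B.R1=1 C.R0=1 C.R1=0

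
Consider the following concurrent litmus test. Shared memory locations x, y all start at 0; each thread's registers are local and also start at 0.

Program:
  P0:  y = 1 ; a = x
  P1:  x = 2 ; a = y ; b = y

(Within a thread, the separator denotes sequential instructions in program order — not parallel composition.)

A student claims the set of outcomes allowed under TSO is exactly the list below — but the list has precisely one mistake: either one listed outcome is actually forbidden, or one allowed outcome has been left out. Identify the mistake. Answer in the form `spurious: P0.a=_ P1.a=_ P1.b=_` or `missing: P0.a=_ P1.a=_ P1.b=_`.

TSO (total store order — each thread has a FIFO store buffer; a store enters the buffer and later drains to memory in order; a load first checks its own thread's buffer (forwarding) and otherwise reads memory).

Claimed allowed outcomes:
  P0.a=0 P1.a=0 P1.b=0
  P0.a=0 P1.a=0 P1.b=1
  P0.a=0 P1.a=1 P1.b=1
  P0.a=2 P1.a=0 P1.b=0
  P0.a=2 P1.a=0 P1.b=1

outcome vector order: (P0.a,P1.a,P1.b)
TSO (6): (0,0,0), (0,0,1), (0,1,1), (2,0,0), (2,0,1), (2,1,1)
TSO∖claimed = {(2,1,1)}

missing: P0.a=2 P1.a=1 P1.b=1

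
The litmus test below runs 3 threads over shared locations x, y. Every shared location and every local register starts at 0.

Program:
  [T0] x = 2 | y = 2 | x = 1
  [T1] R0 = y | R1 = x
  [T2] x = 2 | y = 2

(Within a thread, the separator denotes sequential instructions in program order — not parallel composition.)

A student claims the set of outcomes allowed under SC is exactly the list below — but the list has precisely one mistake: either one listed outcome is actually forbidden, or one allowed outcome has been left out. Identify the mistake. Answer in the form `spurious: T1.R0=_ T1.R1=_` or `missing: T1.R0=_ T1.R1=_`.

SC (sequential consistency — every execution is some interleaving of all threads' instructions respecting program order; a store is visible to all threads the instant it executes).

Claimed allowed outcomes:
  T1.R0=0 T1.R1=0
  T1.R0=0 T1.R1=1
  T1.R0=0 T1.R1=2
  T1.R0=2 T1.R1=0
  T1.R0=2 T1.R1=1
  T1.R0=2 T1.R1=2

outcome vector order: (T1.R0,T1.R1)
[SC] allowed = {0/0 0/1 0/2 2/1 2/2}
claimed∖SC = {2/0}

spurious: T1.R0=2 T1.R1=0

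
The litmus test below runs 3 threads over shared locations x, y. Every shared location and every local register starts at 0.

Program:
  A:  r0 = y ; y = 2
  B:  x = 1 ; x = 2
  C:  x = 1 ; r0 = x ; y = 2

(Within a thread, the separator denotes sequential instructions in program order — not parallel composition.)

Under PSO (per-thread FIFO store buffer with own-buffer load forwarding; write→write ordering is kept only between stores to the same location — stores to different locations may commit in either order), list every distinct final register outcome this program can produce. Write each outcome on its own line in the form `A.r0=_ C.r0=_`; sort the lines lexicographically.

A.r0=0 C.r0=1
A.r0=0 C.r0=2
A.r0=2 C.r0=1
A.r0=2 C.r0=2

outcome vector order: (A.r0,C.r0)
|PSO outcomes| = 4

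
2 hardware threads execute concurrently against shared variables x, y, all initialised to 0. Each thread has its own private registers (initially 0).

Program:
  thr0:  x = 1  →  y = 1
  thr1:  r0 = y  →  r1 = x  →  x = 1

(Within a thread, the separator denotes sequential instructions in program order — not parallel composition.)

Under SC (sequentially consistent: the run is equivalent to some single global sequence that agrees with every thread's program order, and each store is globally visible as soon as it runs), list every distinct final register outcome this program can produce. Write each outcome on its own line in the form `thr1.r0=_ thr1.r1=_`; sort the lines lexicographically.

thr1.r0=0 thr1.r1=0
thr1.r0=0 thr1.r1=1
thr1.r0=1 thr1.r1=1

outcome vector order: (thr1.r0,thr1.r1)
|SC outcomes| = 3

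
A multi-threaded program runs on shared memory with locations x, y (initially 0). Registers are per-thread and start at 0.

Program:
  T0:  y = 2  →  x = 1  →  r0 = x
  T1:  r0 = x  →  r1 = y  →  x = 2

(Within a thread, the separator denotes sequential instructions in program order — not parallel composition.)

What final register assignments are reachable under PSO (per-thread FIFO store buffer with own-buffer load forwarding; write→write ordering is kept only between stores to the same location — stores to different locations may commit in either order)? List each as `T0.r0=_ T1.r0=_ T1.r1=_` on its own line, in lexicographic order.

outcome vector order: (T0.r0,T1.r0,T1.r1)
|PSO outcomes| = 8

T0.r0=1 T1.r0=0 T1.r1=0
T0.r0=1 T1.r0=0 T1.r1=2
T0.r0=1 T1.r0=1 T1.r1=0
T0.r0=1 T1.r0=1 T1.r1=2
T0.r0=2 T1.r0=0 T1.r1=0
T0.r0=2 T1.r0=0 T1.r1=2
T0.r0=2 T1.r0=1 T1.r1=0
T0.r0=2 T1.r0=1 T1.r1=2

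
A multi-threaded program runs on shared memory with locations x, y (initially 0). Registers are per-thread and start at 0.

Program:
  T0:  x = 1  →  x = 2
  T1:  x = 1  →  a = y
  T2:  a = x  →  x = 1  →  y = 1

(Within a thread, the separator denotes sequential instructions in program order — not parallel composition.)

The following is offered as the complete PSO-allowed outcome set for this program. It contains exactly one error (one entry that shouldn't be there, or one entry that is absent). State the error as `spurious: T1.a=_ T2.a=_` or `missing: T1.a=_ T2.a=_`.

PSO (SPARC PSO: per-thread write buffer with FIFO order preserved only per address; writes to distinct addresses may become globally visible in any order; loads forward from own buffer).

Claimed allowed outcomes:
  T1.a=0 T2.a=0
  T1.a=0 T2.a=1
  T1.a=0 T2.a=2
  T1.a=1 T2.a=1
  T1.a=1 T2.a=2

outcome vector order: (T1.a,T2.a)
PSO: 6 outcomes — {<0 0>, <0 1>, <0 2>, <1 0>, <1 1>, <1 2>}
PSO∖claimed = {<1 0>}

missing: T1.a=1 T2.a=0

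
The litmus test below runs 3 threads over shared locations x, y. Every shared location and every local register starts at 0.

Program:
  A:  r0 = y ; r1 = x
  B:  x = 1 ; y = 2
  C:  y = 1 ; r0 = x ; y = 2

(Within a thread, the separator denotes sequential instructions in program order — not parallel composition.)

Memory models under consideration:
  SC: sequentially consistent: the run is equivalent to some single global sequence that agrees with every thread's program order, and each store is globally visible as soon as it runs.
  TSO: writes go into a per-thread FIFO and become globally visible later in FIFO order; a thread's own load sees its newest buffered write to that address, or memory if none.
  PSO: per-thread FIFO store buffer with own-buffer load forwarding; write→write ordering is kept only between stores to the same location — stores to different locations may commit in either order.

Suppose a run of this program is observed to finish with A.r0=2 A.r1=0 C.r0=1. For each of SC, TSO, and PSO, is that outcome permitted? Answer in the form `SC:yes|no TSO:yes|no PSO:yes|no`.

outcome vector order: (A.r0,A.r1,C.r0)
SC: 11 outcomes — {<0 0 0> <0 0 1> <0 1 0> <0 1 1> <1 0 0> <1 0 1> <1 1 0> <1 1 1> <2 0 0> <2 1 0> <2 1 1>}
TSO: 11 outcomes — {<0 0 0> <0 0 1> <0 1 0> <0 1 1> <1 0 0> <1 0 1> <1 1 0> <1 1 1> <2 0 0> <2 1 0> <2 1 1>}
PSO: 12 outcomes — {<0 0 0> <0 0 1> <0 1 0> <0 1 1> <1 0 0> <1 0 1> <1 1 0> <1 1 1> <2 0 0> <2 0 1> <2 1 0> <2 1 1>}
target <2 0 1> ∈ {PSO}

SC:no TSO:no PSO:yes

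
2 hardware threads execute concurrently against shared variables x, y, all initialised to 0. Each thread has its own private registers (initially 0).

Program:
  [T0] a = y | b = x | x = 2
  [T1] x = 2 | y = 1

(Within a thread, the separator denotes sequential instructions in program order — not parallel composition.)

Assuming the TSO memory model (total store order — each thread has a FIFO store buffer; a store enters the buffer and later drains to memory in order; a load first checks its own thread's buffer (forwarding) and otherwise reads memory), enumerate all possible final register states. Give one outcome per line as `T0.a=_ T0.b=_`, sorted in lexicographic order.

T0.a=0 T0.b=0
T0.a=0 T0.b=2
T0.a=1 T0.b=2

outcome vector order: (T0.a,T0.b)
|TSO outcomes| = 3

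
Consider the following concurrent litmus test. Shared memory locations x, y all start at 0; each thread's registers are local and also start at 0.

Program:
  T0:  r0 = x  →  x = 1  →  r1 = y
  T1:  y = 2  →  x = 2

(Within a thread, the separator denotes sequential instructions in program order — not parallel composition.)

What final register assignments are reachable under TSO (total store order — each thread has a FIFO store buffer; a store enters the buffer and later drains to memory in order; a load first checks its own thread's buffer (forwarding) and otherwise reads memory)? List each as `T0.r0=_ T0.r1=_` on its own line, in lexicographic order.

outcome vector order: (T0.r0,T0.r1)
|TSO outcomes| = 3

T0.r0=0 T0.r1=0
T0.r0=0 T0.r1=2
T0.r0=2 T0.r1=2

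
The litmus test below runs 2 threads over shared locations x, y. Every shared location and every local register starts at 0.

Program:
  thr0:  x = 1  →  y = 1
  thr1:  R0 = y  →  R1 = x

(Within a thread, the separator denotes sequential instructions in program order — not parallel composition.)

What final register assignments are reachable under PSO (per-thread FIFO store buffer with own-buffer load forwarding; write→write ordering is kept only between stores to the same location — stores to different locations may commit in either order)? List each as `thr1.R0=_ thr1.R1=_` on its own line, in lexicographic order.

outcome vector order: (thr1.R0,thr1.R1)
|PSO outcomes| = 4

thr1.R0=0 thr1.R1=0
thr1.R0=0 thr1.R1=1
thr1.R0=1 thr1.R1=0
thr1.R0=1 thr1.R1=1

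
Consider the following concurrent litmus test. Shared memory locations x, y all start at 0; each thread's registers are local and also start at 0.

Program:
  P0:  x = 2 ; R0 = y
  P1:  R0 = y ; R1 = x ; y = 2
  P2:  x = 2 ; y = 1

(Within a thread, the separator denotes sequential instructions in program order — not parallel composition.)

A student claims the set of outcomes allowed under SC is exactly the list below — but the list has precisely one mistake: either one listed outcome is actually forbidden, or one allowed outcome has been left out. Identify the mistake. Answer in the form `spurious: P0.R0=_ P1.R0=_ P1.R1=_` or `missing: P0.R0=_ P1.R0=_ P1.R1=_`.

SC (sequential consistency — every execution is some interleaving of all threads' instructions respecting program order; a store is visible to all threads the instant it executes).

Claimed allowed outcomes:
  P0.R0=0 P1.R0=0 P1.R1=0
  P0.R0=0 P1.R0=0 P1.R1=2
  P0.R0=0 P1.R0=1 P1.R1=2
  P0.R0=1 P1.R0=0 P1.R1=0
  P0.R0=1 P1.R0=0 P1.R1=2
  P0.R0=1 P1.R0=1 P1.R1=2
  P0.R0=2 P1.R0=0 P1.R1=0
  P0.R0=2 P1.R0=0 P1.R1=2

outcome vector order: (P0.R0,P1.R0,P1.R1)
[SC] allowed = {<0 0 0>, <0 0 2>, <0 1 2>, <1 0 0>, <1 0 2>, <1 1 2>, <2 0 0>, <2 0 2>, <2 1 2>}
SC∖claimed = {<2 1 2>}

missing: P0.R0=2 P1.R0=1 P1.R1=2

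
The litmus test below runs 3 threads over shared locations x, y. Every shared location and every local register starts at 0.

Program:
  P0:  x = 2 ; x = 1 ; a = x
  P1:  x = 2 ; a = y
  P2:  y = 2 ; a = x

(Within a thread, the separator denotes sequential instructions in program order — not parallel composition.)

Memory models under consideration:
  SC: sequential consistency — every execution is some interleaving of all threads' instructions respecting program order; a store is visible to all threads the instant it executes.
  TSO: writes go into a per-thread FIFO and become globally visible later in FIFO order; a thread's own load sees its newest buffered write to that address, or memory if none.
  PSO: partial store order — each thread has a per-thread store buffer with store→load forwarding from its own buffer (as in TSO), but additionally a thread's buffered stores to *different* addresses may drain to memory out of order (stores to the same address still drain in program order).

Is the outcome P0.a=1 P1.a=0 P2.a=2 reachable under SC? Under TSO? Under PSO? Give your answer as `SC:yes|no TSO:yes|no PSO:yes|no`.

SC:yes TSO:yes PSO:yes

outcome vector order: (P0.a,P1.a,P2.a)
SC: 9 outcomes — {101 102 120 121 122 202 220 221 222}
TSO: 12 outcomes — {100 101 102 120 121 122 200 201 202 220 221 222}
PSO: 12 outcomes — {100 101 102 120 121 122 200 201 202 220 221 222}
target 102 ∈ {SC,TSO,PSO}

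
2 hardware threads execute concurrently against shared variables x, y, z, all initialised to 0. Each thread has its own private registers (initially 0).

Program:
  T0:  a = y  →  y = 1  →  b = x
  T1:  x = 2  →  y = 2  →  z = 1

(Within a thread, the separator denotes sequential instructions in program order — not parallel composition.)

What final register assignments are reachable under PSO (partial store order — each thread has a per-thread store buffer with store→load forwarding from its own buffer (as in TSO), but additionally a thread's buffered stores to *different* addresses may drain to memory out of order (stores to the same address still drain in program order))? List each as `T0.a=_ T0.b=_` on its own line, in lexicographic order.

outcome vector order: (T0.a,T0.b)
|PSO outcomes| = 4

T0.a=0 T0.b=0
T0.a=0 T0.b=2
T0.a=2 T0.b=0
T0.a=2 T0.b=2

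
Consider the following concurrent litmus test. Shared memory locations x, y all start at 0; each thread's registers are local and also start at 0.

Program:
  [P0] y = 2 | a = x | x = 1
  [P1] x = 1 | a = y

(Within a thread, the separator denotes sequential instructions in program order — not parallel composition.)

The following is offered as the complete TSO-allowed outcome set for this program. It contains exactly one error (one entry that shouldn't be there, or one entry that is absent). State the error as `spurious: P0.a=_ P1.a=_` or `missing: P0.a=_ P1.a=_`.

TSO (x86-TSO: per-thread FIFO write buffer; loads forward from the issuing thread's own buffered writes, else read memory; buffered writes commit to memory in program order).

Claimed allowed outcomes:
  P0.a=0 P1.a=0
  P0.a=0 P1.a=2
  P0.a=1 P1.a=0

missing: P0.a=1 P1.a=2

outcome vector order: (P0.a,P1.a)
TSO: 4 outcomes — {0/0, 0/2, 1/0, 1/2}
TSO∖claimed = {1/2}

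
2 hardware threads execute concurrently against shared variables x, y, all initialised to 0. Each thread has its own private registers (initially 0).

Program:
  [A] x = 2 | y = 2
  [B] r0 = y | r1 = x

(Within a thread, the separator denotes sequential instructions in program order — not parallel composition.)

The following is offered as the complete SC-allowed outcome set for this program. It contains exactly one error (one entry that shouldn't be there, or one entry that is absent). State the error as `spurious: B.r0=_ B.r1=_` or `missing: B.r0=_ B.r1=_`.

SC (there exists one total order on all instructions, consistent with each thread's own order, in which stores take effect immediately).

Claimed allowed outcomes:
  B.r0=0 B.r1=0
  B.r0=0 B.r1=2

outcome vector order: (B.r0,B.r1)
under SC → <0 0>; <0 2>; <2 2>
SC∖claimed = {<2 2>}

missing: B.r0=2 B.r1=2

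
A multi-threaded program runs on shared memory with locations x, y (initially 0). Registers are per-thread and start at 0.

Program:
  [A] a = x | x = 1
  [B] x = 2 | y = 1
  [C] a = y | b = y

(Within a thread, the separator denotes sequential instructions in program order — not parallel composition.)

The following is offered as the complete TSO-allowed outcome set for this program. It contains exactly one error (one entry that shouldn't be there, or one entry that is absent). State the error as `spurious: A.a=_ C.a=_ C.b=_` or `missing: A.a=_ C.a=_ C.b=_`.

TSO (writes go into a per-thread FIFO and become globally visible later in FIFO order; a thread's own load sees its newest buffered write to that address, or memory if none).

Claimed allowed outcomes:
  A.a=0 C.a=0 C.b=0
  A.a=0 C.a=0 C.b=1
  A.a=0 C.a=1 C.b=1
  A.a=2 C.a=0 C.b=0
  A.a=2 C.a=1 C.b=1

outcome vector order: (A.a,C.a,C.b)
under TSO → 0/0/0; 0/0/1; 0/1/1; 2/0/0; 2/0/1; 2/1/1
TSO∖claimed = {2/0/1}

missing: A.a=2 C.a=0 C.b=1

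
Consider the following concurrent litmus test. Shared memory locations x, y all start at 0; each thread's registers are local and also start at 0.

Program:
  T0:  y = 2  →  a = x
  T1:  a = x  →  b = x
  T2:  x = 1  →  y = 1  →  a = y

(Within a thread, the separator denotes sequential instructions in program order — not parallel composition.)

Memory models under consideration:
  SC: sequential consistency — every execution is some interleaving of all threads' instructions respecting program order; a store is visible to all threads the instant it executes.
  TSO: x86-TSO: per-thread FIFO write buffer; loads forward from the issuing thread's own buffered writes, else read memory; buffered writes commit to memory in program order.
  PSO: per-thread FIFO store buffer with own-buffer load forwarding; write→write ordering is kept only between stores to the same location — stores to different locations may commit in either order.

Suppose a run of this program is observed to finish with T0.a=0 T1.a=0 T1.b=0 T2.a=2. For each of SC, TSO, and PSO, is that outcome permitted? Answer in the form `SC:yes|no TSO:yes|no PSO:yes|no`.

SC:no TSO:yes PSO:yes

outcome vector order: (T0.a,T1.a,T1.b,T2.a)
[SC] allowed = {(0,0,0,1); (0,0,1,1); (0,1,1,1); (1,0,0,1); (1,0,0,2); (1,0,1,1); (1,0,1,2); (1,1,1,1); (1,1,1,2)}
[TSO] allowed = {(0,0,0,1); (0,0,0,2); (0,0,1,1); (0,0,1,2); (0,1,1,1); (0,1,1,2); (1,0,0,1); (1,0,0,2); (1,0,1,1); (1,0,1,2); (1,1,1,1); (1,1,1,2)}
[PSO] allowed = {(0,0,0,1); (0,0,0,2); (0,0,1,1); (0,0,1,2); (0,1,1,1); (0,1,1,2); (1,0,0,1); (1,0,0,2); (1,0,1,1); (1,0,1,2); (1,1,1,1); (1,1,1,2)}
target (0,0,0,2) ∈ {TSO,PSO}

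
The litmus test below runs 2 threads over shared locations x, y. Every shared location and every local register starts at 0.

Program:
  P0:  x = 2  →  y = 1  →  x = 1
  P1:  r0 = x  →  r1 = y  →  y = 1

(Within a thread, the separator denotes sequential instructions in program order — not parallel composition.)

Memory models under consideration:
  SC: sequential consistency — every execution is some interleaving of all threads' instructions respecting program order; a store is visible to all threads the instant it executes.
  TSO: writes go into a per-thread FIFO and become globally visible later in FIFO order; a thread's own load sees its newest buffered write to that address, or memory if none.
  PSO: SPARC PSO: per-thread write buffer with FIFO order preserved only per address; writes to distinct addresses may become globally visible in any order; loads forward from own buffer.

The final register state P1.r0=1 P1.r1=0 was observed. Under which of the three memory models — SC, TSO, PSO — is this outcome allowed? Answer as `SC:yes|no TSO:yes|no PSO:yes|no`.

outcome vector order: (P1.r0,P1.r1)
under SC → 0/0, 0/1, 1/1, 2/0, 2/1
under TSO → 0/0, 0/1, 1/1, 2/0, 2/1
under PSO → 0/0, 0/1, 1/0, 1/1, 2/0, 2/1
target 1/0 ∈ {PSO}

SC:no TSO:no PSO:yes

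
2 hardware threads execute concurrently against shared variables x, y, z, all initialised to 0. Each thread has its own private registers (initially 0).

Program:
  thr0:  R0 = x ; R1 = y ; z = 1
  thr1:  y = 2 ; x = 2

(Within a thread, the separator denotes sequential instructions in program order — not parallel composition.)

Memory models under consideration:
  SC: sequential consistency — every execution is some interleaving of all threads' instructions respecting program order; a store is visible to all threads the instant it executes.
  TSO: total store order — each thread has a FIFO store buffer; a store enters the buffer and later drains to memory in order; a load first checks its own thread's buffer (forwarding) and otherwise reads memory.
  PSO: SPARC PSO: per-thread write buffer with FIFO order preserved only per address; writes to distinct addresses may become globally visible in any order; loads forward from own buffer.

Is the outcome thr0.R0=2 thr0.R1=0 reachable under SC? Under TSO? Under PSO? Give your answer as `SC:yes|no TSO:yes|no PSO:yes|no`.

outcome vector order: (thr0.R0,thr0.R1)
SC: 3 outcomes — {(0,0), (0,2), (2,2)}
TSO: 3 outcomes — {(0,0), (0,2), (2,2)}
PSO: 4 outcomes — {(0,0), (0,2), (2,0), (2,2)}
target (2,0) ∈ {PSO}

SC:no TSO:no PSO:yes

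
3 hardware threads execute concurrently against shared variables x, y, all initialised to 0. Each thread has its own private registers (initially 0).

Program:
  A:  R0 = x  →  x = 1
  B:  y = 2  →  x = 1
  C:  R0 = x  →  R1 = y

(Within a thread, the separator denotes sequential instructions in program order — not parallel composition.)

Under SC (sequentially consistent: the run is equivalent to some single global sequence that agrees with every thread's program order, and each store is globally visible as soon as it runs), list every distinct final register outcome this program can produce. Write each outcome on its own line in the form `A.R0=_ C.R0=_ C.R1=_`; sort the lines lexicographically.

A.R0=0 C.R0=0 C.R1=0
A.R0=0 C.R0=0 C.R1=2
A.R0=0 C.R0=1 C.R1=0
A.R0=0 C.R0=1 C.R1=2
A.R0=1 C.R0=0 C.R1=0
A.R0=1 C.R0=0 C.R1=2
A.R0=1 C.R0=1 C.R1=2

outcome vector order: (A.R0,C.R0,C.R1)
|SC outcomes| = 7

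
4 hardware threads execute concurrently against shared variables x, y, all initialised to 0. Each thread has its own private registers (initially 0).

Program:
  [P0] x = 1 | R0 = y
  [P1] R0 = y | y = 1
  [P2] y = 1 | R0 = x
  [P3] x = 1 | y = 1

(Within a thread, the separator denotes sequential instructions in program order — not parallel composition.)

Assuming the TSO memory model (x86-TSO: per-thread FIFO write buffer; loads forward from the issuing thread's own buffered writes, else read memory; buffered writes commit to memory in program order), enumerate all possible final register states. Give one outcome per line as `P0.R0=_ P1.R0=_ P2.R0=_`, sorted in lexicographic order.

P0.R0=0 P1.R0=0 P2.R0=0
P0.R0=0 P1.R0=0 P2.R0=1
P0.R0=0 P1.R0=1 P2.R0=0
P0.R0=0 P1.R0=1 P2.R0=1
P0.R0=1 P1.R0=0 P2.R0=0
P0.R0=1 P1.R0=0 P2.R0=1
P0.R0=1 P1.R0=1 P2.R0=0
P0.R0=1 P1.R0=1 P2.R0=1

outcome vector order: (P0.R0,P1.R0,P2.R0)
|TSO outcomes| = 8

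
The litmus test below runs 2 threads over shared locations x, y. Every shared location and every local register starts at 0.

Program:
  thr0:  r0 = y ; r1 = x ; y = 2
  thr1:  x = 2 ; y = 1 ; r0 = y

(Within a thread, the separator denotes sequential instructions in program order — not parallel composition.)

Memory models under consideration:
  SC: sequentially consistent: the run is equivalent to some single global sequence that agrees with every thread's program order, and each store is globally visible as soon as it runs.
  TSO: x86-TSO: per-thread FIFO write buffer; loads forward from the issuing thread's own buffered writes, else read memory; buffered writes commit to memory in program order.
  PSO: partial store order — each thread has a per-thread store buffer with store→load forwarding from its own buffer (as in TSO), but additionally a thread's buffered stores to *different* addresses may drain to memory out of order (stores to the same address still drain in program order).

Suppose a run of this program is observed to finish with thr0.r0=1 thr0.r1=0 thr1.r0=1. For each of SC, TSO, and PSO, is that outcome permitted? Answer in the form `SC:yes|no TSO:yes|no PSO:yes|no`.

outcome vector order: (thr0.r0,thr0.r1,thr1.r0)
under SC → 001, 002, 021, 022, 121, 122
under TSO → 001, 002, 021, 022, 121, 122
under PSO → 001, 002, 021, 022, 101, 102, 121, 122
target 101 ∈ {PSO}

SC:no TSO:no PSO:yes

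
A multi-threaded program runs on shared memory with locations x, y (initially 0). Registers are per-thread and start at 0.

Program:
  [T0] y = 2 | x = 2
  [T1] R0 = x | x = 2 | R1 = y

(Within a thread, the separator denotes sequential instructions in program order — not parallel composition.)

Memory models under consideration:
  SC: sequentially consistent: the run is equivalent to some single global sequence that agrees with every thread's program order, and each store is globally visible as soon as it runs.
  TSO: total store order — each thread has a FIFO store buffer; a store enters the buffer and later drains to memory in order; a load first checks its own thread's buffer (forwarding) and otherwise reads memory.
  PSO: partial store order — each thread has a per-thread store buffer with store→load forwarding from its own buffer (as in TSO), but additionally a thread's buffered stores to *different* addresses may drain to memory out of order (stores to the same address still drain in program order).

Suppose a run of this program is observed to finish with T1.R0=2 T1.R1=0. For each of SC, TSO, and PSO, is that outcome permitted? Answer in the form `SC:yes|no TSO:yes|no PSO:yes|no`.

outcome vector order: (T1.R0,T1.R1)
SC: 3 outcomes — {00 02 22}
TSO: 3 outcomes — {00 02 22}
PSO: 4 outcomes — {00 02 20 22}
target 20 ∈ {PSO}

SC:no TSO:no PSO:yes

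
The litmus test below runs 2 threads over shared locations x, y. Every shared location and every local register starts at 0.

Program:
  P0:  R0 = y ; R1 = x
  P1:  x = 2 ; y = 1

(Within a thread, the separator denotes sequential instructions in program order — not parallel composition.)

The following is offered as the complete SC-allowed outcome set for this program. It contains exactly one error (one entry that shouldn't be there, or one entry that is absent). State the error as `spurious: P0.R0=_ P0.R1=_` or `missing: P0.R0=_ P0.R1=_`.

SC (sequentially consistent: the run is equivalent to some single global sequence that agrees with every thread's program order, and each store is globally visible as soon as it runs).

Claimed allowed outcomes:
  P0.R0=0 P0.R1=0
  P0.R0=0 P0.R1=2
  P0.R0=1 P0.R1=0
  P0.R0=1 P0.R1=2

outcome vector order: (P0.R0,P0.R1)
[SC] allowed = {0/0; 0/2; 1/2}
claimed∖SC = {1/0}

spurious: P0.R0=1 P0.R1=0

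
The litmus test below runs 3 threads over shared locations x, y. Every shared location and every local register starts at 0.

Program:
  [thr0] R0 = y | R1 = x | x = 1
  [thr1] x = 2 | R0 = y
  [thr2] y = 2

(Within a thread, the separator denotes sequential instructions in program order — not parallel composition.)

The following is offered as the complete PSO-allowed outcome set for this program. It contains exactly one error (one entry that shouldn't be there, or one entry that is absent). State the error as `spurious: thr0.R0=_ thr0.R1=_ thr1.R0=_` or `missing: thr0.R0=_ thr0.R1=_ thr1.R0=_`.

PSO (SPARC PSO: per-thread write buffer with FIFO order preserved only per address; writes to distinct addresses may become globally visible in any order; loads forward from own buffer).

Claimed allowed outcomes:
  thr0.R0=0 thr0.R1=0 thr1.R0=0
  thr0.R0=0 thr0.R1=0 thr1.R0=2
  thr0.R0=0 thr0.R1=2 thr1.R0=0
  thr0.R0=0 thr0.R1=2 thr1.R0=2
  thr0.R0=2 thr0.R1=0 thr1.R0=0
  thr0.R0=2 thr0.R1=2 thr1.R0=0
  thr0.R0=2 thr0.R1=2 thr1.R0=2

outcome vector order: (thr0.R0,thr0.R1,thr1.R0)
[PSO] allowed = {(0,0,0); (0,0,2); (0,2,0); (0,2,2); (2,0,0); (2,0,2); (2,2,0); (2,2,2)}
PSO∖claimed = {(2,0,2)}

missing: thr0.R0=2 thr0.R1=0 thr1.R0=2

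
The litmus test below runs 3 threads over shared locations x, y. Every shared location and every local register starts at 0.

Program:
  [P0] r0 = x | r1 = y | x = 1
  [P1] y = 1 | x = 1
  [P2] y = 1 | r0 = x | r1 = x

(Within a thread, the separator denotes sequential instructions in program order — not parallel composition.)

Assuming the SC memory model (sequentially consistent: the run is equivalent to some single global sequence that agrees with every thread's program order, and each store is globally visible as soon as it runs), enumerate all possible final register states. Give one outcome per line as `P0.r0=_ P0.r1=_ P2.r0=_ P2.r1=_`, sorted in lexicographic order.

P0.r0=0 P0.r1=0 P2.r0=0 P2.r1=0
P0.r0=0 P0.r1=0 P2.r0=0 P2.r1=1
P0.r0=0 P0.r1=0 P2.r0=1 P2.r1=1
P0.r0=0 P0.r1=1 P2.r0=0 P2.r1=0
P0.r0=0 P0.r1=1 P2.r0=0 P2.r1=1
P0.r0=0 P0.r1=1 P2.r0=1 P2.r1=1
P0.r0=1 P0.r1=1 P2.r0=0 P2.r1=0
P0.r0=1 P0.r1=1 P2.r0=0 P2.r1=1
P0.r0=1 P0.r1=1 P2.r0=1 P2.r1=1

outcome vector order: (P0.r0,P0.r1,P2.r0,P2.r1)
|SC outcomes| = 9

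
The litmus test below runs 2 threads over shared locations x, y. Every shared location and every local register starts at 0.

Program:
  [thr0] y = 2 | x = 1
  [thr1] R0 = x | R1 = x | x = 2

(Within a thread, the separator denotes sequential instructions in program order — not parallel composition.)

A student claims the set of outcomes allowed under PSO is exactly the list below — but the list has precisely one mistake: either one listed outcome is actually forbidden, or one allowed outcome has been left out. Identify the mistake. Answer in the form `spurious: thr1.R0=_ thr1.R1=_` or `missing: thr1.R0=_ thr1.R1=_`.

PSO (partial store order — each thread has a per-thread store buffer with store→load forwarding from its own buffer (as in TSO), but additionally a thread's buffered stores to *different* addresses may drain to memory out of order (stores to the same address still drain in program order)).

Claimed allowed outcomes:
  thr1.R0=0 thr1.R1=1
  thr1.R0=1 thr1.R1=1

outcome vector order: (thr1.R0,thr1.R1)
[PSO] allowed = {<0 0> <0 1> <1 1>}
PSO∖claimed = {<0 0>}

missing: thr1.R0=0 thr1.R1=0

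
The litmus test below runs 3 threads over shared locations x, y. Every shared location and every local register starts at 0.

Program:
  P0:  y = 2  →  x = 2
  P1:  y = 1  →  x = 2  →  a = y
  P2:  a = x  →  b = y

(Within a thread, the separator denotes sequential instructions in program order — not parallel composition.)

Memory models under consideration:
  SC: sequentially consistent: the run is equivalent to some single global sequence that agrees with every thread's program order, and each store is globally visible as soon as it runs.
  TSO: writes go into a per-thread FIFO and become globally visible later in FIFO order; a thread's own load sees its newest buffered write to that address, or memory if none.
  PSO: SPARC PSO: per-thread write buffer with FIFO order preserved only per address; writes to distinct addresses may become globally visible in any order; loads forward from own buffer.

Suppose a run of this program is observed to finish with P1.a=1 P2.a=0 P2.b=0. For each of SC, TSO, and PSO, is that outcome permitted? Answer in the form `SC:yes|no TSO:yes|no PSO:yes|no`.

outcome vector order: (P1.a,P2.a,P2.b)
[SC] allowed = {1/0/0; 1/0/1; 1/0/2; 1/2/1; 1/2/2; 2/0/0; 2/0/1; 2/0/2; 2/2/1; 2/2/2}
[TSO] allowed = {1/0/0; 1/0/1; 1/0/2; 1/2/1; 1/2/2; 2/0/0; 2/0/1; 2/0/2; 2/2/1; 2/2/2}
[PSO] allowed = {1/0/0; 1/0/1; 1/0/2; 1/2/0; 1/2/1; 1/2/2; 2/0/0; 2/0/1; 2/0/2; 2/2/0; 2/2/1; 2/2/2}
target 1/0/0 ∈ {SC,TSO,PSO}

SC:yes TSO:yes PSO:yes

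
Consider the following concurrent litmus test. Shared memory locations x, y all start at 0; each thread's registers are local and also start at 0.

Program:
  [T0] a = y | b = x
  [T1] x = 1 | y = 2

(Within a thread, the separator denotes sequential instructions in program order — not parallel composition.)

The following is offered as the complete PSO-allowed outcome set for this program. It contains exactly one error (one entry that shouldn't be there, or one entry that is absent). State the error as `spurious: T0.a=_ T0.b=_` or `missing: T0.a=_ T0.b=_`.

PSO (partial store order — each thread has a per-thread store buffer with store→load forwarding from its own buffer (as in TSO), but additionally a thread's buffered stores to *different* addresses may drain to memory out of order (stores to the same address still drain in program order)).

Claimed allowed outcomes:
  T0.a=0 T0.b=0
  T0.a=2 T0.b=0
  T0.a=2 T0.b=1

missing: T0.a=0 T0.b=1

outcome vector order: (T0.a,T0.b)
PSO (4): 0/0 0/1 2/0 2/1
PSO∖claimed = {0/1}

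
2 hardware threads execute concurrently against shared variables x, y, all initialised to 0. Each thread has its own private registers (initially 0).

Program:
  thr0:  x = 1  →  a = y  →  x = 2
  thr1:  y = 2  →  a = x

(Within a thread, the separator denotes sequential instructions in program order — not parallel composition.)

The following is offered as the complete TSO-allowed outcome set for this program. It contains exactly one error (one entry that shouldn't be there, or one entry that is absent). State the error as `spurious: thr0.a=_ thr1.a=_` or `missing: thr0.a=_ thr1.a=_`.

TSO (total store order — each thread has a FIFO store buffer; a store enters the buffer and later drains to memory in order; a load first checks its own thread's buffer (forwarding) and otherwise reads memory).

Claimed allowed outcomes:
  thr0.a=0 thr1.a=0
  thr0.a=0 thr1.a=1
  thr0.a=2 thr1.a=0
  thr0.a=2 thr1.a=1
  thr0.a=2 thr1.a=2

outcome vector order: (thr0.a,thr1.a)
under TSO → (0,0), (0,1), (0,2), (2,0), (2,1), (2,2)
TSO∖claimed = {(0,2)}

missing: thr0.a=0 thr1.a=2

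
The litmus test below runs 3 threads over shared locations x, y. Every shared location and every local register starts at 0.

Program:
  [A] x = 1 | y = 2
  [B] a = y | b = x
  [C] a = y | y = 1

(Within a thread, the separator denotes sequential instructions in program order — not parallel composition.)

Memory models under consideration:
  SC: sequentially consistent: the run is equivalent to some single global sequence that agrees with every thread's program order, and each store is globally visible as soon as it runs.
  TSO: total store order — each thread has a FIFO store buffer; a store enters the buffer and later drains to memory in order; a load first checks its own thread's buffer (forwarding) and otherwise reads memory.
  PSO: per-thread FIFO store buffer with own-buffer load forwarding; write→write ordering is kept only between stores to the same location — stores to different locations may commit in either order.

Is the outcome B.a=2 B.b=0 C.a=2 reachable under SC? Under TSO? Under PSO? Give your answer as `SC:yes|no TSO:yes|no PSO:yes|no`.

outcome vector order: (B.a,B.b,C.a)
[SC] allowed = {<0 0 0>, <0 0 2>, <0 1 0>, <0 1 2>, <1 0 0>, <1 1 0>, <1 1 2>, <2 1 0>, <2 1 2>}
[TSO] allowed = {<0 0 0>, <0 0 2>, <0 1 0>, <0 1 2>, <1 0 0>, <1 1 0>, <1 1 2>, <2 1 0>, <2 1 2>}
[PSO] allowed = {<0 0 0>, <0 0 2>, <0 1 0>, <0 1 2>, <1 0 0>, <1 0 2>, <1 1 0>, <1 1 2>, <2 0 0>, <2 0 2>, <2 1 0>, <2 1 2>}
target <2 0 2> ∈ {PSO}

SC:no TSO:no PSO:yes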